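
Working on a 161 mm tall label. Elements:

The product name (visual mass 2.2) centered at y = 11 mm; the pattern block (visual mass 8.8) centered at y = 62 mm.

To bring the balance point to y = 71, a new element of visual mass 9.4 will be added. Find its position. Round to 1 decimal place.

y ≈ 93.5

With the new element, Σw becomes 2.2 + 8.8 + 9.4 = 20.4.
y: target moment 20.4×71 = 1448.4; current 2.2·11 + 8.8·62 = 569.8; the new element supplies 878.6, so y = 878.6/9.4 ≈ 93.47.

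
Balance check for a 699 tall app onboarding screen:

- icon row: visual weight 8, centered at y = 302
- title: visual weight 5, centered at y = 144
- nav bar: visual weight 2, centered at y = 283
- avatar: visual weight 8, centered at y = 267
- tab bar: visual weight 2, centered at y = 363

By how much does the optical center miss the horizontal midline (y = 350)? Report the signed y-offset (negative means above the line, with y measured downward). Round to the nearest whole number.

Total weight = 8 + 5 + 2 + 8 + 2 = 25.
Σw·y = 8·302 + 5·144 + 2·283 + 8·267 + 2·363 = 6564, so ȳ = 6564/25 ≈ 262.56.
Offset from y = 350: 262.56 − 350 ≈ -87.44.

≈ -87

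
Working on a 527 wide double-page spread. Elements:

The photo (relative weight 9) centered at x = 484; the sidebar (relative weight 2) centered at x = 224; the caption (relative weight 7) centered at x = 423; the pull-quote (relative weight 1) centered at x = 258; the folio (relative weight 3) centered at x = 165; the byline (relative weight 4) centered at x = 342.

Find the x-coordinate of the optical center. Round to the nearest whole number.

x ≈ 380

Weights sum to 9 + 2 + 7 + 1 + 3 + 4 = 26.
x: moment 9886 / weight 26 ≈ 380.23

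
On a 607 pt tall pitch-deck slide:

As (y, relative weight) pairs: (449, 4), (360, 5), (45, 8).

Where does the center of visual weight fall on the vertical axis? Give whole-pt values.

Weights sum to 4 + 5 + 8 = 17.
Σw·y = 4·449 + 5·360 + 8·45 = 3956, so ȳ = 3956/17 ≈ 232.71.

y ≈ 233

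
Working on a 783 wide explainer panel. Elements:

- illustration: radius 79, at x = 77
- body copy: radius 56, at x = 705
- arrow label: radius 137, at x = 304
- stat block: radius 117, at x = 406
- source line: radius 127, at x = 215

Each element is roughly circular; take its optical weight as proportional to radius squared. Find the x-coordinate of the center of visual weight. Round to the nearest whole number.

r² weights: illustration 79² = 6241, body copy 56² = 3136, arrow label 137² = 18769, stat block 117² = 13689, source line 127² = 16129. Total = 57964.
x-moment: 6241·77 + 3136·705 + 18769·304 + 13689·406 + 16129·215 = 17422682; centroid 17422682/57964 ≈ 300.58.

x ≈ 301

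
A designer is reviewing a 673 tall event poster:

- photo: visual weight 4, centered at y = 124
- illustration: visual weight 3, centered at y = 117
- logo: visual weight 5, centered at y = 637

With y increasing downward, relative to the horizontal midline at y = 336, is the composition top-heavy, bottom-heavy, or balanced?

balanced

Weights sum to 4 + 3 + 5 = 12.
y: (4·124 + 3·117 + 5·637) / 12 = 4032 / 12 ≈ 336.00
336.00 = 336 exactly: balanced.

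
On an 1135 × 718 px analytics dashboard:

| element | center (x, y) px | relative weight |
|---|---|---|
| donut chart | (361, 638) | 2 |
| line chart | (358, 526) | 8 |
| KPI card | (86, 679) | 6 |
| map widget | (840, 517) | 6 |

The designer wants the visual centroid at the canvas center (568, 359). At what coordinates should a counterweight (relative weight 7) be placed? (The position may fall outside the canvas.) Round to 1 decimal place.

New total weight: (2 + 8 + 6 + 6) + 7 = 29.
x: target moment 29×568 = 16472; current 2·361 + 8·358 + 6·86 + 6·840 = 9142; the counterweight supplies 7330, so x = 7330/7 ≈ 1047.14.
y: target moment 29×359 = 10411; current 2·638 + 8·526 + 6·679 + 6·517 = 12660; the counterweight supplies -2249, so y = -2249/7 ≈ -321.29.

(1047.1, -321.3)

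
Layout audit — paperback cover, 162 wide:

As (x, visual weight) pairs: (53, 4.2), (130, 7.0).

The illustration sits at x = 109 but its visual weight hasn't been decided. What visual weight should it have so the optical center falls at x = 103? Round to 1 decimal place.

Fixed elements: Σw = 4.2 + 7.0 = 11.2, Σw·x = 4.2·53 + 7.0·130 = 1132.6.
Set Σw·x/Σw = 103: (1132.6 + 109w) = 103·(11.2 + w).
So w = (103·11.2 − 1132.6)/(109 − 103) = 21.0/6 ≈ 3.50.

w ≈ 3.5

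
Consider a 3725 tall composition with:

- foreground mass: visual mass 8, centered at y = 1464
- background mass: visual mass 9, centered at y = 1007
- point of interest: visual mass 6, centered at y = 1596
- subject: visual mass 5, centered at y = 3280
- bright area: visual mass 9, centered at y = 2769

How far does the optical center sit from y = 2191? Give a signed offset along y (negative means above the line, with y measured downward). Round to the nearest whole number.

Total weight = 8 + 9 + 6 + 5 + 9 = 37.
y: (8·1464 + 9·1007 + 6·1596 + 5·3280 + 9·2769) / 37 = 71672 / 37 ≈ 1937.08
Against y = 2191, that's 1937.08 − 2191 = -253.92.

≈ -254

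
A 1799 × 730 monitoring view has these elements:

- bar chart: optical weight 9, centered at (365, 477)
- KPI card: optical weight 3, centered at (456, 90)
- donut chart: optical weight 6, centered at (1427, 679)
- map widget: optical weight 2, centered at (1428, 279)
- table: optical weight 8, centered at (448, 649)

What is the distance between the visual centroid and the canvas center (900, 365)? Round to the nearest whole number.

≈ 248

Σw = 9 + 3 + 6 + 2 + 8 = 28.
x-moment: 9·365 + 3·456 + 6·1427 + 2·1428 + 8·448 = 19655; centroid 19655/28 ≈ 701.96.
y-moment: 9·477 + 3·90 + 6·679 + 2·279 + 8·649 = 14387; centroid 14387/28 ≈ 513.82.
From (900, 365): dx = -198.04, dy = 148.82, so the distance is √(dx²+dy²) ≈ 247.72.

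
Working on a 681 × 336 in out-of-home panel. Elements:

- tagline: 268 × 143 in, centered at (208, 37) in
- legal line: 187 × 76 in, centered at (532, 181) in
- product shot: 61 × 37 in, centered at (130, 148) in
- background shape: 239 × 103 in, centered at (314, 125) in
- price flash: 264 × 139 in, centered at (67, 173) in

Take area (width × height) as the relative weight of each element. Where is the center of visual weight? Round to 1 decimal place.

(224.1, 118.4)

Areas → weights: tagline 268·143 = 38324, legal line 187·76 = 14212, product shot 61·37 = 2257, background shape 239·103 = 24617, price flash 264·139 = 36696; Σw = 116106.
Σw·x = 38324·208 + 14212·532 + 2257·130 + 24617·314 + 36696·67 = 26013956, so x̄ = 26013956/116106 ≈ 224.05.
Σw·y = 38324·37 + 14212·181 + 2257·148 + 24617·125 + 36696·173 = 13749929, so ȳ = 13749929/116106 ≈ 118.43.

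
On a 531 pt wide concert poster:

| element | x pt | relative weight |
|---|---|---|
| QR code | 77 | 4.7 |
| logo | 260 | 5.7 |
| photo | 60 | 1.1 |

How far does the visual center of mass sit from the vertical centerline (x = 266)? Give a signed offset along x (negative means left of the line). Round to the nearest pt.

≈ -100 pt

Total weight = 4.7 + 5.7 + 1.1 = 11.5.
x: (4.7·77 + 5.7·260 + 1.1·60) / 11.5 = 1909.9 / 11.5 ≈ 166.08
Against x = 266, that's 166.08 − 266 = -99.92.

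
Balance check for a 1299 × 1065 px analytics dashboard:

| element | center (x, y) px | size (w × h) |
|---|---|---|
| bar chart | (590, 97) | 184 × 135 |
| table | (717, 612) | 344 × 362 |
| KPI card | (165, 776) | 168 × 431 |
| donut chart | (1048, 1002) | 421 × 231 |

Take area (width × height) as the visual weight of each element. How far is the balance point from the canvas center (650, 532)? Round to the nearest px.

Areas → weights: bar chart 184·135 = 24840, table 344·362 = 124528, KPI card 168·431 = 72408, donut chart 421·231 = 97251; Σw = 319027.
x-moment: 24840·590 + 124528·717 + 72408·165 + 97251·1048 = 217808544; centroid 217808544/319027 ≈ 682.73.
y-moment: 24840·97 + 124528·612 + 72408·776 + 97251·1002 = 232254726; centroid 232254726/319027 ≈ 728.01.
From (650, 532): dx = 32.73, dy = 196.01, so the distance is √(dx²+dy²) ≈ 198.72.

≈ 199 px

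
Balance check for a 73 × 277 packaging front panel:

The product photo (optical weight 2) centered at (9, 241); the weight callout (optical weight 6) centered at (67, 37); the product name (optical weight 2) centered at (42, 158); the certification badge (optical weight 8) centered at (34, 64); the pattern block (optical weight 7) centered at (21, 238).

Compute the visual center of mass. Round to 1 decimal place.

Total weight = 2 + 6 + 2 + 8 + 7 = 25.
x-moment: 2·9 + 6·67 + 2·42 + 8·34 + 7·21 = 923; centroid 923/25 ≈ 36.92.
y-moment: 2·241 + 6·37 + 2·158 + 8·64 + 7·238 = 3198; centroid 3198/25 ≈ 127.92.

(36.9, 127.9)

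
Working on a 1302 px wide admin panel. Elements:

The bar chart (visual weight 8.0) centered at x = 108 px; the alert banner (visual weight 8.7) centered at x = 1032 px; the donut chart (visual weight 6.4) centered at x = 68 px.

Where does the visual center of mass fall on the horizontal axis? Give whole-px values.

x ≈ 445

Weights sum to 8.0 + 8.7 + 6.4 = 23.1.
Σw·x = 8.0·108 + 8.7·1032 + 6.4·68 = 10277.6, so x̄ = 10277.6/23.1 ≈ 444.92.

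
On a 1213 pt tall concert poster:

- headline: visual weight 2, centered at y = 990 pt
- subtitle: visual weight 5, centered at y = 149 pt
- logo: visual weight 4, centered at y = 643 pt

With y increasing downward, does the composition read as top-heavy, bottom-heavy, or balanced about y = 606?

Σw = 2 + 5 + 4 = 11.
Σw·y = 2·990 + 5·149 + 4·643 = 5297, so ȳ = 5297/11 ≈ 481.55.
Since 481.5 is above (smaller y than) 606, the composition reads top-heavy.

top-heavy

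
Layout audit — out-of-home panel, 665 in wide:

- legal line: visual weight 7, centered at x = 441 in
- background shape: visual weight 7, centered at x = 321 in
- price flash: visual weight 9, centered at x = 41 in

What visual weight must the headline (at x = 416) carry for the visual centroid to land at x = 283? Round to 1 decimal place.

Existing Σw = 23 (7 + 7 + 9); existing moment 7·441 + 7·321 + 9·41 = 5703.
For the centroid to hit 283: (5703 + w·416) / (23 + w) = 283.
So w = (283·23 − 5703)/(416 − 283) = 806/133 ≈ 6.06.

w ≈ 6.1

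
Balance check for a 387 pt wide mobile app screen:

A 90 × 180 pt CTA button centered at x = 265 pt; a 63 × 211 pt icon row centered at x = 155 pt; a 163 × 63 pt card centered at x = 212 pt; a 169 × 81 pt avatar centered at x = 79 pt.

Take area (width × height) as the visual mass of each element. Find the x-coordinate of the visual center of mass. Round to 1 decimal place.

x ≈ 179.8

Taking area as weight: CTA button 90·180 = 16200, icon row 63·211 = 13293, card 163·63 = 10269, avatar 169·81 = 13689. Sum 53451.
x-moment: 16200·265 + 13293·155 + 10269·212 + 13689·79 = 9611874; centroid 9611874/53451 ≈ 179.83.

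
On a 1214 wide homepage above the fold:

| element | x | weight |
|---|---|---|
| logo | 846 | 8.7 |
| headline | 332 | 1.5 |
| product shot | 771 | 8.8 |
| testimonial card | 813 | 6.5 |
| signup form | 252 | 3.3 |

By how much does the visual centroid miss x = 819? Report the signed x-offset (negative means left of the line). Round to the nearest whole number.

Σw = 8.7 + 1.5 + 8.8 + 6.5 + 3.3 = 28.8.
x-moment: 8.7·846 + 1.5·332 + 8.8·771 + 6.5·813 + 3.3·252 = 20759.1; centroid 20759.1/28.8 ≈ 720.80.
Offset from x = 819: 720.80 − 819 ≈ -98.20.

≈ -98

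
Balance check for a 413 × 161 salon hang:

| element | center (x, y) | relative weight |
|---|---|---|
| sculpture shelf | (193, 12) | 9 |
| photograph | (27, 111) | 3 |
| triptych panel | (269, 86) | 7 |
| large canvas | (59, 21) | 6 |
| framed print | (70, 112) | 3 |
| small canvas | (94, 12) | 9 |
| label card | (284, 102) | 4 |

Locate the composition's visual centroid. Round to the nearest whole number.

(152, 49)

Total weight = 9 + 3 + 7 + 6 + 3 + 9 + 4 = 41.
Σw·x = 6247; x̄ = 6247/41 ≈ 152.37.
y: moment 2021 / weight 41 ≈ 49.29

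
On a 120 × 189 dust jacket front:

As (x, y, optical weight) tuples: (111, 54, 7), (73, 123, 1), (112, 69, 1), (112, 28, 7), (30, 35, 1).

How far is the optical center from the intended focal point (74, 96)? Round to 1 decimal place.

Total weight = 7 + 1 + 1 + 7 + 1 = 17.
x: (7·111 + 1·73 + 1·112 + 7·112 + 1·30) / 17 = 1776 / 17 ≈ 104.47
y: (7·54 + 1·123 + 1·69 + 7·28 + 1·35) / 17 = 801 / 17 ≈ 47.12
From (74, 96): dx = 30.47, dy = -48.88, so the distance is √(dx²+dy²) ≈ 57.60.

≈ 57.6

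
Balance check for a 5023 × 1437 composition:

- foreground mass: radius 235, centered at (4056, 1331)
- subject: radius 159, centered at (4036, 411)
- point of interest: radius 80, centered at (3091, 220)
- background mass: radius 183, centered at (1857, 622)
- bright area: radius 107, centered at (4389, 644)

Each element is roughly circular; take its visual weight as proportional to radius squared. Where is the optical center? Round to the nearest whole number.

(3476, 861)

r² weights: foreground mass 235² = 55225, subject 159² = 25281, point of interest 80² = 6400, background mass 183² = 33489, bright area 107² = 11449. Total = 131844.
x: (55225·4056 + 25281·4036 + 6400·3091 + 33489·1857 + 11449·4389) / 131844 = 458247850 / 131844 ≈ 3475.68
y: (55225·1331 + 25281·411 + 6400·220 + 33489·622 + 11449·644) / 131844 = 113506280 / 131844 ≈ 860.91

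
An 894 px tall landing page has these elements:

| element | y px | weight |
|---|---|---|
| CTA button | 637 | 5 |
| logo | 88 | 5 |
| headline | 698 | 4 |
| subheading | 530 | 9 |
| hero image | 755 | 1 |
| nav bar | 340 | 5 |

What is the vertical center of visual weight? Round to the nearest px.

Weights sum to 5 + 5 + 4 + 9 + 1 + 5 = 29.
Σw·y = 5·637 + 5·88 + 4·698 + 9·530 + 1·755 + 5·340 = 13642, so ȳ = 13642/29 ≈ 470.41.

y ≈ 470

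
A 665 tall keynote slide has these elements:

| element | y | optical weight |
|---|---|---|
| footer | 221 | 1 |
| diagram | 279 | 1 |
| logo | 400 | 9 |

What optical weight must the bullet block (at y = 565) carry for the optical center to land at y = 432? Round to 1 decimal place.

w ≈ 4.9

Known weights sum to 1 + 1 + 9 = 11; their moment is 1·221 + 1·279 + 9·400 = 4100.
Set Σw·y/Σw = 432: (4100 + 565w) = 432·(11 + w).
Solving: w = (432·11 − 4100) / (565 − 432) = 652 / 133 ≈ 4.90.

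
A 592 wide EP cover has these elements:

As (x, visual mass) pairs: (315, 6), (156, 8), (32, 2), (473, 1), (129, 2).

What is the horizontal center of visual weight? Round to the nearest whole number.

x ≈ 207

Weights sum to 6 + 8 + 2 + 1 + 2 = 19.
x-moment: 6·315 + 8·156 + 2·32 + 1·473 + 2·129 = 3933; centroid 3933/19 ≈ 207.00.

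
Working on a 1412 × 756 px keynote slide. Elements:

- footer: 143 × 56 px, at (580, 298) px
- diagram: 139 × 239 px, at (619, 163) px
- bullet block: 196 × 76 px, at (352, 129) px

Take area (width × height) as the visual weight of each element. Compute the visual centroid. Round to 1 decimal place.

Taking area as weight: footer 143·56 = 8008, diagram 139·239 = 33221, bullet block 196·76 = 14896. Sum 56125.
x-moment: 8008·580 + 33221·619 + 14896·352 = 30451831; centroid 30451831/56125 ≈ 542.57.
y-moment: 8008·298 + 33221·163 + 14896·129 = 9722991; centroid 9722991/56125 ≈ 173.24.

(542.6, 173.2)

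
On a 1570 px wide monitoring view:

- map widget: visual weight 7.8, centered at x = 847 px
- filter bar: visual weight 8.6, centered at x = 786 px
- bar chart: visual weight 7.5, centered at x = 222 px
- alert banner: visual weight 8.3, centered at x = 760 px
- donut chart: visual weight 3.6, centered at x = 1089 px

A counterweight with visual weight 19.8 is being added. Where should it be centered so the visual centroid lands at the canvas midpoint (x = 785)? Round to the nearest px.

x ≈ 929

With the counterweight, Σw becomes 7.8 + 8.6 + 7.5 + 8.3 + 3.6 + 19.8 = 55.6.
x: target moment 55.6×785 = 43646.0; current 7.8·847 + 8.6·786 + 7.5·222 + 8.3·760 + 3.6·1089 = 25259.6; the counterweight supplies 18386.4, so x = 18386.4/19.8 ≈ 928.61.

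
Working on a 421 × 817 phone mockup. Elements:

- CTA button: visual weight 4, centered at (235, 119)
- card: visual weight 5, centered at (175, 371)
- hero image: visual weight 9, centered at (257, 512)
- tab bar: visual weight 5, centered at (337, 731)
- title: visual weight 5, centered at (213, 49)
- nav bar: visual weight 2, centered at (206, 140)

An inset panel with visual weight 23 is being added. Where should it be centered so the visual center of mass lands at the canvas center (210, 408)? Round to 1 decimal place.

New total weight: (4 + 5 + 9 + 5 + 5 + 2) + 23 = 53.
x: target moment 53×210 = 11130; current 4·235 + 5·175 + 9·257 + 5·337 + 5·213 + 2·206 = 7290; the inset panel supplies 3840, so x = 3840/23 ≈ 166.96.
y: target moment 53×408 = 21624; current 4·119 + 5·371 + 9·512 + 5·731 + 5·49 + 2·140 = 11119; the inset panel supplies 10505, so y = 10505/23 ≈ 456.74.

(167.0, 456.7)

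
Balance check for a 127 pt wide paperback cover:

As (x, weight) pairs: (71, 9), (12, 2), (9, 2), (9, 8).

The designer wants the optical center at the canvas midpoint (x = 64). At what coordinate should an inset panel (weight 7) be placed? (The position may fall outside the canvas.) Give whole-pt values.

x ≈ 148

After adding the inset panel, total weight = 9 + 2 + 2 + 8 + 7 = 28.
Along x: (753 + 7·x) / 28 = 64 (existing moment 9·71 + 2·12 + 2·9 + 8·9 = 753) ⇒ x = (1792 − 753) / 7 ≈ 148.43.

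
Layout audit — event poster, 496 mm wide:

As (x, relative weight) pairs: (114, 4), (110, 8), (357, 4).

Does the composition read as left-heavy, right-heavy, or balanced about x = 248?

left-heavy

Weights sum to 4 + 8 + 4 = 16.
x: (4·114 + 8·110 + 4·357) / 16 = 2764 / 16 ≈ 172.75
172.8 lies left of the midline 248, so the layout is left-heavy.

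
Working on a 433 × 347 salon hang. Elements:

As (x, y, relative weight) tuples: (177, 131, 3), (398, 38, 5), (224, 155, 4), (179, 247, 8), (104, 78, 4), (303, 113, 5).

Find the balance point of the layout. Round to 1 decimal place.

(233.8, 139.9)

Weights sum to 3 + 5 + 4 + 8 + 4 + 5 = 29.
x: (3·177 + 5·398 + 4·224 + 8·179 + 4·104 + 5·303) / 29 = 6780 / 29 ≈ 233.79
y: (3·131 + 5·38 + 4·155 + 8·247 + 4·78 + 5·113) / 29 = 4056 / 29 ≈ 139.86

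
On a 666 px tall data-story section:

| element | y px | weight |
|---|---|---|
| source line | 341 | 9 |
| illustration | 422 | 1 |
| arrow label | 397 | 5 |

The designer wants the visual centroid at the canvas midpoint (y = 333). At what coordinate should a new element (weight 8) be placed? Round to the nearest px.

y ≈ 273

New total weight: (9 + 1 + 5) + 8 = 23.
Along y: (5476 + 8·y) / 23 = 333 (existing moment 9·341 + 1·422 + 5·397 = 5476) ⇒ y = (7659 − 5476) / 8 ≈ 272.88.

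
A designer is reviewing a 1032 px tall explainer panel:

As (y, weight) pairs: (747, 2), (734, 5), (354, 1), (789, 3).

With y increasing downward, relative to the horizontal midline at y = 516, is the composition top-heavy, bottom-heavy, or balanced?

bottom-heavy

Total weight = 2 + 5 + 1 + 3 = 11.
Σw·y = 2·747 + 5·734 + 1·354 + 3·789 = 7885, so ȳ = 7885/11 ≈ 716.82.
716.8 vs midline 516 → bottom-heavy.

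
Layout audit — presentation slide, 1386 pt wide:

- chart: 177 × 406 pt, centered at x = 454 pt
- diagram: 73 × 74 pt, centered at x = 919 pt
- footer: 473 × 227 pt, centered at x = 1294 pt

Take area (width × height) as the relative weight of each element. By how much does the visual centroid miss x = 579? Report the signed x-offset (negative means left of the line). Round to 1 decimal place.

≈ 377.1 pt

Areas: chart 177·406 = 71862, diagram 73·74 = 5402, footer 473·227 = 107371. Total weight = 184635.
Σw·x = 71862·454 + 5402·919 + 107371·1294 = 176527860, so x̄ = 176527860/184635 ≈ 956.09.
Difference: 956.09 − 579 ≈ 377.09.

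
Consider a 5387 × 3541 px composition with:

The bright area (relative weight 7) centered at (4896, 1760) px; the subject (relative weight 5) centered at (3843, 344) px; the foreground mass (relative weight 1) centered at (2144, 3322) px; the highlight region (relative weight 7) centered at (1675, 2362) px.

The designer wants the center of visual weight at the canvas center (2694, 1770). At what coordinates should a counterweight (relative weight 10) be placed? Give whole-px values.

After adding the counterweight, total weight = 7 + 5 + 1 + 7 + 10 = 30.
x: need Σw·x = 30·2694 = 80820. Existing = 7·4896 + 5·3843 + 1·2144 + 7·1675 = 67356. Remainder 13464 / 10 ≈ 1346.40.
y: need Σw·y = 30·1770 = 53100. Existing = 7·1760 + 5·344 + 1·3322 + 7·2362 = 33896. Remainder 19204 / 10 ≈ 1920.40.

(1346, 1920)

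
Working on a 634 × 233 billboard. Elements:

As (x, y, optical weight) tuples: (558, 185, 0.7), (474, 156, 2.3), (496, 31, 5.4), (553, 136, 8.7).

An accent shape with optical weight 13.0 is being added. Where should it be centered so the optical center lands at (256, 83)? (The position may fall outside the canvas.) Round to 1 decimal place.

(-97.3, 50.7)

With the accent shape, Σw becomes 0.7 + 2.3 + 5.4 + 8.7 + 13.0 = 30.1.
x: target moment 30.1×256 = 7705.6; current 0.7·558 + 2.3·474 + 5.4·496 + 8.7·553 = 8970.3; the accent shape supplies -1264.7, so x = -1264.7/13.0 ≈ -97.28.
y: target moment 30.1×83 = 2498.3; current 0.7·185 + 2.3·156 + 5.4·31 + 8.7·136 = 1838.9; the accent shape supplies 659.4, so y = 659.4/13.0 ≈ 50.72.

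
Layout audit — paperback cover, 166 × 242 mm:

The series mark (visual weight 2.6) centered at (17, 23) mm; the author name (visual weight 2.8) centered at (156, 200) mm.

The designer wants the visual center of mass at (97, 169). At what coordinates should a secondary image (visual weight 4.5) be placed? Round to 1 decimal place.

With the secondary image, Σw becomes 2.6 + 2.8 + 4.5 = 9.9.
Along x: (481.0 + 4.5·x) / 9.9 = 97 (existing moment 2.6·17 + 2.8·156 = 481.0) ⇒ x = (960.3 − 481.0) / 4.5 ≈ 106.51.
Along y: (619.8 + 4.5·y) / 9.9 = 169 (existing moment 2.6·23 + 2.8·200 = 619.8) ⇒ y = (1673.1 − 619.8) / 4.5 ≈ 234.07.

(106.5, 234.1)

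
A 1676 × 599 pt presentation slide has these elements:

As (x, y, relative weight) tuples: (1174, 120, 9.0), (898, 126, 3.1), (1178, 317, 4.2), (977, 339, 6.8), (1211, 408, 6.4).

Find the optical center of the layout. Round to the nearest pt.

Weights sum to 9.0 + 3.1 + 4.2 + 6.8 + 6.4 = 29.5.
Σw·x = 9.0·1174 + 3.1·898 + 4.2·1178 + 6.8·977 + 6.4·1211 = 32691.4, so x̄ = 32691.4/29.5 ≈ 1108.18.
Σw·y = 9.0·120 + 3.1·126 + 4.2·317 + 6.8·339 + 6.4·408 = 7718.4, so ȳ = 7718.4/29.5 ≈ 261.64.

(1108, 262)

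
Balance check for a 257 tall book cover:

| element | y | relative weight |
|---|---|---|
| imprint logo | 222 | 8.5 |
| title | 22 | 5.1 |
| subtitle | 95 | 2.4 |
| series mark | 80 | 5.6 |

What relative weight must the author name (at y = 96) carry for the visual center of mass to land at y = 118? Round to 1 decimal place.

Known weights sum to 8.5 + 5.1 + 2.4 + 5.6 = 21.6; their moment is 8.5·222 + 5.1·22 + 2.4·95 + 5.6·80 = 2675.2.
For the centroid to hit 118: (2675.2 + w·96) / (21.6 + w) = 118.
Solving: w = (118·21.6 − 2675.2) / (96 − 118) = -126.4 / -22 ≈ 5.75.

w ≈ 5.7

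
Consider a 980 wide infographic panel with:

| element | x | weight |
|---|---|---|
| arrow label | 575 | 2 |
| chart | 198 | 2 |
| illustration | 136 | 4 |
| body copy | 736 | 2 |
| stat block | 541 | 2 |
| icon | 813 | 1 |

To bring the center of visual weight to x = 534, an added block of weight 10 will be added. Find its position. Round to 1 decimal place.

With the added block, Σw becomes 2 + 2 + 4 + 2 + 2 + 1 + 10 = 23.
x: target moment 23×534 = 12282; current 2·575 + 2·198 + 4·136 + 2·736 + 2·541 + 1·813 = 5457; the added block supplies 6825, so x = 6825/10 ≈ 682.50.

x ≈ 682.5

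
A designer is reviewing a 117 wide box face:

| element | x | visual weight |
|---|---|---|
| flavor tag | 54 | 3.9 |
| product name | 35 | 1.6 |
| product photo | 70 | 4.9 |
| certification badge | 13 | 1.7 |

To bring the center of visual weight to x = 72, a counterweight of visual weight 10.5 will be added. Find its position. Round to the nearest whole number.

x ≈ 95

New total weight: (3.9 + 1.6 + 4.9 + 1.7) + 10.5 = 22.6.
x: need Σw·x = 22.6·72 = 1627.2. Existing = 3.9·54 + 1.6·35 + 4.9·70 + 1.7·13 = 631.7. Remainder 995.5 / 10.5 ≈ 94.81.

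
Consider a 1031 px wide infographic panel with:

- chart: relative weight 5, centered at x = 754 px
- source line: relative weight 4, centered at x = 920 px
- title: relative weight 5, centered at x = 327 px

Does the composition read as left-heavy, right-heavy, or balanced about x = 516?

Σw = 5 + 4 + 5 = 14.
Σw·x = 5·754 + 4·920 + 5·327 = 9085, so x̄ = 9085/14 ≈ 648.93.
648.9 vs midline 516 → right-heavy.

right-heavy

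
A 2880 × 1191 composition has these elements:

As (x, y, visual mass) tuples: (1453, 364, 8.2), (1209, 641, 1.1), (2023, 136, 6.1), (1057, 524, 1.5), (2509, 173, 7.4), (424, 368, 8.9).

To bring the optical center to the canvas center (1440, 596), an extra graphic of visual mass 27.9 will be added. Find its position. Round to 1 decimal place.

(1379.0, 951.8)

New total weight: (8.2 + 1.1 + 6.1 + 1.5 + 7.4 + 8.9) + 27.9 = 61.1.
x: target moment 61.1×1440 = 87984.0; current 8.2·1453 + 1.1·1209 + 6.1·2023 + 1.5·1057 + 7.4·2509 + 8.9·424 = 49510.5; the extra graphic supplies 38473.5, so x = 38473.5/27.9 ≈ 1378.98.
y: target moment 61.1×596 = 36415.6; current 8.2·364 + 1.1·641 + 6.1·136 + 1.5·524 + 7.4·173 + 8.9·368 = 9860.9; the extra graphic supplies 26554.7, so y = 26554.7/27.9 ≈ 951.78.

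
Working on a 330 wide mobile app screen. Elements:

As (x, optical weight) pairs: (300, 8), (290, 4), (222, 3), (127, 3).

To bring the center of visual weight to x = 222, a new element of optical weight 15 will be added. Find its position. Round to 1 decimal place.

After adding the new element, total weight = 8 + 4 + 3 + 3 + 15 = 33.
Along x: (4607 + 15·x) / 33 = 222 (existing moment 8·300 + 4·290 + 3·222 + 3·127 = 4607) ⇒ x = (7326 − 4607) / 15 ≈ 181.27.

x ≈ 181.3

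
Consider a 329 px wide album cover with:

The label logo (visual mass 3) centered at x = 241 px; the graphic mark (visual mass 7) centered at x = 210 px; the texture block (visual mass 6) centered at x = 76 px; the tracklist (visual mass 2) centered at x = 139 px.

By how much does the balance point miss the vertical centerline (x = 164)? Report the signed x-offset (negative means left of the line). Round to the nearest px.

Weights sum to 3 + 7 + 6 + 2 = 18.
Σw·x = 3·241 + 7·210 + 6·76 + 2·139 = 2927, so x̄ = 2927/18 ≈ 162.61.
Difference: 162.61 − 164 ≈ -1.39.

≈ -1 px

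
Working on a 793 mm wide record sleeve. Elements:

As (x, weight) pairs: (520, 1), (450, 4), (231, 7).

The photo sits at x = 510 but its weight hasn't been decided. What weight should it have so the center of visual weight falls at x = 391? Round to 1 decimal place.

w ≈ 6.3

Existing Σw = 12 (1 + 4 + 7); existing moment 1·520 + 4·450 + 7·231 = 3937.
Balance at x = 391 requires (3937 + w·510) / (12 + w) = 391.
Solving: w = (391·12 − 3937) / (510 − 391) = 755 / 119 ≈ 6.34.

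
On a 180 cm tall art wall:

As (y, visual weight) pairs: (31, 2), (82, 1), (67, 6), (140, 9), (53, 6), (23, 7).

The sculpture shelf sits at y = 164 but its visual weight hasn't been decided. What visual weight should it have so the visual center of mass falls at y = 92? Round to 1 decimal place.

Fixed elements: Σw = 2 + 1 + 6 + 9 + 6 + 7 = 31, Σw·y = 2·31 + 1·82 + 6·67 + 9·140 + 6·53 + 7·23 = 2285.
Set Σw·y/Σw = 92: (2285 + 164w) = 92·(31 + w).
So w = (92·31 − 2285)/(164 − 92) = 567/72 ≈ 7.88.

w ≈ 7.9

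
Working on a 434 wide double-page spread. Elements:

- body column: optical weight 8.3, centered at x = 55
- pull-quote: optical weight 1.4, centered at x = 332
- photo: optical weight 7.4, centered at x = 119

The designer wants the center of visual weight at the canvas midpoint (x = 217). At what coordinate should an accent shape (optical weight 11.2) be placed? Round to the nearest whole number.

With the accent shape, Σw becomes 8.3 + 1.4 + 7.4 + 11.2 = 28.3.
x: need Σw·x = 28.3·217 = 6141.1. Existing = 8.3·55 + 1.4·332 + 7.4·119 = 1801.9. Remainder 4339.2 / 11.2 ≈ 387.43.

x ≈ 387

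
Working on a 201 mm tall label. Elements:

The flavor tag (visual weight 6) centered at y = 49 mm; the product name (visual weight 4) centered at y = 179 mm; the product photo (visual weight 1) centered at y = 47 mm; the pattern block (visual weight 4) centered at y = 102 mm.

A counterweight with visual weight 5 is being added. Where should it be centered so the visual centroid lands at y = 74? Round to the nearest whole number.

y ≈ 3

With the counterweight, Σw becomes 6 + 4 + 1 + 4 + 5 = 20.
y: target moment 20×74 = 1480; current 6·49 + 4·179 + 1·47 + 4·102 = 1465; the counterweight supplies 15, so y = 15/5 ≈ 3.00.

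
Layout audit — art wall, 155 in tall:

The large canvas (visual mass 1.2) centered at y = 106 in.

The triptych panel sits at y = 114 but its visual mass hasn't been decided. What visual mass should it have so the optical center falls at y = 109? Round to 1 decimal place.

Known: weight 1.2 with moment 1.2·106 = 127.2.
For the centroid to hit 109: (127.2 + w·114) / (1.2 + w) = 109.
Solving: w = (109·1.2 − 127.2) / (114 − 109) = 3.6 / 5 ≈ 0.72.

w ≈ 0.7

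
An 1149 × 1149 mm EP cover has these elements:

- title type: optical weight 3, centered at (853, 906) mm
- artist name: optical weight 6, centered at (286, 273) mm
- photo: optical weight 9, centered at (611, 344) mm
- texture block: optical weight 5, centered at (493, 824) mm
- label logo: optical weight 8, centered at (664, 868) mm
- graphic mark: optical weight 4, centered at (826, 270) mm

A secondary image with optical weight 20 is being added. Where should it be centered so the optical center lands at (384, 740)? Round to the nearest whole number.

(13, 1055)

New total weight: (3 + 6 + 9 + 5 + 8 + 4) + 20 = 55.
x: need Σw·x = 55·384 = 21120. Existing = 3·853 + 6·286 + 9·611 + 5·493 + 8·664 + 4·826 = 20855. Remainder 265 / 20 ≈ 13.25.
y: need Σw·y = 55·740 = 40700. Existing = 3·906 + 6·273 + 9·344 + 5·824 + 8·868 + 4·270 = 19596. Remainder 21104 / 20 ≈ 1055.20.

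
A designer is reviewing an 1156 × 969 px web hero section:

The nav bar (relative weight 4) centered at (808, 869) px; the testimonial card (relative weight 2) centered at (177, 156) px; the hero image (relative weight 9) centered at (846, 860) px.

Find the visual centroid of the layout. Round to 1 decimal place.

Weights sum to 4 + 2 + 9 = 15.
Σw·x = 4·808 + 2·177 + 9·846 = 11200, so x̄ = 11200/15 ≈ 746.67.
Σw·y = 4·869 + 2·156 + 9·860 = 11528, so ȳ = 11528/15 ≈ 768.53.

(746.7, 768.5)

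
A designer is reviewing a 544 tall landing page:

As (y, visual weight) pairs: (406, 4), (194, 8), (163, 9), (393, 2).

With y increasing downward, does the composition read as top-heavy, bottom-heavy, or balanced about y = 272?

Weights sum to 4 + 8 + 9 + 2 = 23.
Σw·y = 4·406 + 8·194 + 9·163 + 2·393 = 5429, so ȳ = 5429/23 ≈ 236.04.
Since 236.0 is above (smaller y than) 272, the composition reads top-heavy.

top-heavy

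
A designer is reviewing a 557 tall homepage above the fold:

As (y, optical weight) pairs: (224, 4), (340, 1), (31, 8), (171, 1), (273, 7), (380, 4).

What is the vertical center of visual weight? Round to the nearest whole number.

y ≈ 203

Total weight = 4 + 1 + 8 + 1 + 7 + 4 = 25.
y-moment: 4·224 + 1·340 + 8·31 + 1·171 + 7·273 + 4·380 = 5086; centroid 5086/25 ≈ 203.44.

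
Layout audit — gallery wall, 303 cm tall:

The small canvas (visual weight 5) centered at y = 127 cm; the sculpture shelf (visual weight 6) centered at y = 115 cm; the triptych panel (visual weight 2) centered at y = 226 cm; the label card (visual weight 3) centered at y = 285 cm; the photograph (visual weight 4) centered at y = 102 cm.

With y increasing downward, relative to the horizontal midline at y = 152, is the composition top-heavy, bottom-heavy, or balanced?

balanced

Σw = 5 + 6 + 2 + 3 + 4 = 20.
y: (5·127 + 6·115 + 2·226 + 3·285 + 4·102) / 20 = 3040 / 20 ≈ 152.00
The centroid 152.00 matches the midline at 152, so the layout is balanced.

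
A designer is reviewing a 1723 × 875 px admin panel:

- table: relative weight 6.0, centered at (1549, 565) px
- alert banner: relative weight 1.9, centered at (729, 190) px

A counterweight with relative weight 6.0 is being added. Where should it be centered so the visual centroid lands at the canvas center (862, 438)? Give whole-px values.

(217, 390)

With the counterweight, Σw becomes 6.0 + 1.9 + 6.0 = 13.9.
Along x: (10679.1 + 6.0·x) / 13.9 = 862 (existing moment 6.0·1549 + 1.9·729 = 10679.1) ⇒ x = (11981.8 − 10679.1) / 6.0 ≈ 217.12.
Along y: (3751.0 + 6.0·y) / 13.9 = 438 (existing moment 6.0·565 + 1.9·190 = 3751.0) ⇒ y = (6088.2 − 3751.0) / 6.0 ≈ 389.53.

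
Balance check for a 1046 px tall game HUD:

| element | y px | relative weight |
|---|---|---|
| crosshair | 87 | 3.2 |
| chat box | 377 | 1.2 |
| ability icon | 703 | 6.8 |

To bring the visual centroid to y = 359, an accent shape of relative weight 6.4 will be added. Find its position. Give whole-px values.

New total weight: (3.2 + 1.2 + 6.8) + 6.4 = 17.6.
y: target moment 17.6×359 = 6318.4; current 3.2·87 + 1.2·377 + 6.8·703 = 5511.2; the accent shape supplies 807.2, so y = 807.2/6.4 ≈ 126.13.

y ≈ 126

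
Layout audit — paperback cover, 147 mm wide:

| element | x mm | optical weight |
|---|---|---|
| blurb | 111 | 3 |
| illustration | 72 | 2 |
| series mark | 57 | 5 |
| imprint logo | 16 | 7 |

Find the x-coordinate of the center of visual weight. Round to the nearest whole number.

x ≈ 51

Total weight = 3 + 2 + 5 + 7 = 17.
x-moment: 3·111 + 2·72 + 5·57 + 7·16 = 874; centroid 874/17 ≈ 51.41.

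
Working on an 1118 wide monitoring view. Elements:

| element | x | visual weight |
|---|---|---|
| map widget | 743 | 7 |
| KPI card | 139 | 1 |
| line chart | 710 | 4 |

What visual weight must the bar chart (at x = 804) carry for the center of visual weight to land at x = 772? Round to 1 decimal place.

w ≈ 33.9

Existing Σw = 12 (7 + 1 + 4); existing moment 7·743 + 1·139 + 4·710 = 8180.
Set Σw·x/Σw = 772: (8180 + 804w) = 772·(12 + w).
Rearranging, w·(804 − 772) = 772·12 − 8180 = 1084, so w ≈ 1084/32 = 33.88.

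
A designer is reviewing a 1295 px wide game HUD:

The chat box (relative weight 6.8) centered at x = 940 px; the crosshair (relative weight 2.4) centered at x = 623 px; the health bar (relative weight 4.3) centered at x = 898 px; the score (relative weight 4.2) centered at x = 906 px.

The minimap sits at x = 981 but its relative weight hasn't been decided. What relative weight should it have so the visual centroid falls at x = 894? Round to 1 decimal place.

Fixed elements: Σw = 6.8 + 2.4 + 4.3 + 4.2 = 17.7, Σw·x = 6.8·940 + 2.4·623 + 4.3·898 + 4.2·906 = 15553.8.
For the centroid to hit 894: (15553.8 + w·981) / (17.7 + w) = 894.
Rearranging, w·(981 − 894) = 894·17.7 − 15553.8 = 270.0, so w ≈ 270.0/87 = 3.10.

w ≈ 3.1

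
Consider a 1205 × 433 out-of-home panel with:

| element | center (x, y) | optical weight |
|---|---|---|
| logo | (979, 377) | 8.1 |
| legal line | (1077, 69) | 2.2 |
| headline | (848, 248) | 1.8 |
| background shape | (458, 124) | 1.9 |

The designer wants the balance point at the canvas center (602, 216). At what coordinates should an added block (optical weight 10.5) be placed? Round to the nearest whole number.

New total weight: (8.1 + 2.2 + 1.8 + 1.9) + 10.5 = 24.5.
Along x: (12695.9 + 10.5·x) / 24.5 = 602 (existing moment 8.1·979 + 2.2·1077 + 1.8·848 + 1.9·458 = 12695.9) ⇒ x = (14749.0 − 12695.9) / 10.5 ≈ 195.53.
Along y: (3887.5 + 10.5·y) / 24.5 = 216 (existing moment 8.1·377 + 2.2·69 + 1.8·248 + 1.9·124 = 3887.5) ⇒ y = (5292.0 − 3887.5) / 10.5 ≈ 133.76.

(196, 134)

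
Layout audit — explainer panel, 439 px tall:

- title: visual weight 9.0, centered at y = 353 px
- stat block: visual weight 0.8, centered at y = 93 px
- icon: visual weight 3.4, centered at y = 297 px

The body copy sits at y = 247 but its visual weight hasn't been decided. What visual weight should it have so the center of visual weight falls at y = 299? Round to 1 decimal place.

Known weights sum to 9.0 + 0.8 + 3.4 = 13.2; their moment is 9.0·353 + 0.8·93 + 3.4·297 = 4261.2.
Balance at y = 299 requires (4261.2 + w·247) / (13.2 + w) = 299.
Solving: w = (299·13.2 − 4261.2) / (247 − 299) = -314.4 / -52 ≈ 6.05.

w ≈ 6.0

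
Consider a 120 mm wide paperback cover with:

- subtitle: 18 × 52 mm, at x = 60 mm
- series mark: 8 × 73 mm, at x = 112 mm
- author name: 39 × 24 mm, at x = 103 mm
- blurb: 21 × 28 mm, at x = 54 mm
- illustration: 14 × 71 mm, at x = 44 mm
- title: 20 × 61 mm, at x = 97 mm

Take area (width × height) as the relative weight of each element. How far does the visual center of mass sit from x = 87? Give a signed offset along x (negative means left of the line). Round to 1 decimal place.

≈ -8.7 mm

Taking area as weight: subtitle 18·52 = 936, series mark 8·73 = 584, author name 39·24 = 936, blurb 21·28 = 588, illustration 14·71 = 994, title 20·61 = 1220. Sum 5258.
x: moment 411804 / weight 5258 ≈ 78.32
Offset from x = 87: 78.32 − 87 ≈ -8.68.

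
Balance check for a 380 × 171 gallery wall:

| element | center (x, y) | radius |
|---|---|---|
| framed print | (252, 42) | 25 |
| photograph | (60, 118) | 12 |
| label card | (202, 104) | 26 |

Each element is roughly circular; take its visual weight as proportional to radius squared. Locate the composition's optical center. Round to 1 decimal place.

Weights ∝ r²: framed print 25² = 625, photograph 12² = 144, label card 26² = 676; Σw = 1445.
Σw·x = 625·252 + 144·60 + 676·202 = 302692, so x̄ = 302692/1445 ≈ 209.48.
Σw·y = 625·42 + 144·118 + 676·104 = 113546, so ȳ = 113546/1445 ≈ 78.58.

(209.5, 78.6)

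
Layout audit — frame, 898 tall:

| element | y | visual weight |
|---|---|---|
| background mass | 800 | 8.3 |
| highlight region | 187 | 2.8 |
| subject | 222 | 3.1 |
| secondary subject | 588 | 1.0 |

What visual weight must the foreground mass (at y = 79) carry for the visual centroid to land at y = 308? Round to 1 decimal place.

w ≈ 16.4

Known weights sum to 8.3 + 2.8 + 3.1 + 1.0 = 15.2; their moment is 8.3·800 + 2.8·187 + 3.1·222 + 1.0·588 = 8439.8.
Set Σw·y/Σw = 308: (8439.8 + 79w) = 308·(15.2 + w).
Rearranging, w·(79 − 308) = 308·15.2 − 8439.8 = -3758.2, so w ≈ -3758.2/-229 = 16.41.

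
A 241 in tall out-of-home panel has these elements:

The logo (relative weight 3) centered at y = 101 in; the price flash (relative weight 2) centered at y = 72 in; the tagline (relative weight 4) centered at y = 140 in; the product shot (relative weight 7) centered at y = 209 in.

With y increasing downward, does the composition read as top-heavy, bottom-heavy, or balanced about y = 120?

Weights sum to 3 + 2 + 4 + 7 = 16.
y: (3·101 + 2·72 + 4·140 + 7·209) / 16 = 2470 / 16 ≈ 154.38
Since 154.4 is below (larger y than) 120, the composition reads bottom-heavy.

bottom-heavy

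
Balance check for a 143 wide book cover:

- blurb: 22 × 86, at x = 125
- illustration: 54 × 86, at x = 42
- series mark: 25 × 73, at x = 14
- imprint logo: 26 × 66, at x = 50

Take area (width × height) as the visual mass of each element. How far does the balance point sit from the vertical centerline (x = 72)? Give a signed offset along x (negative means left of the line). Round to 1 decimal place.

Areas: blurb 22·86 = 1892, illustration 54·86 = 4644, series mark 25·73 = 1825, imprint logo 26·66 = 1716. Total weight = 10077.
x: (1892·125 + 4644·42 + 1825·14 + 1716·50) / 10077 = 542898 / 10077 ≈ 53.87
Against x = 72, that's 53.87 − 72 = -18.13.

≈ -18.1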